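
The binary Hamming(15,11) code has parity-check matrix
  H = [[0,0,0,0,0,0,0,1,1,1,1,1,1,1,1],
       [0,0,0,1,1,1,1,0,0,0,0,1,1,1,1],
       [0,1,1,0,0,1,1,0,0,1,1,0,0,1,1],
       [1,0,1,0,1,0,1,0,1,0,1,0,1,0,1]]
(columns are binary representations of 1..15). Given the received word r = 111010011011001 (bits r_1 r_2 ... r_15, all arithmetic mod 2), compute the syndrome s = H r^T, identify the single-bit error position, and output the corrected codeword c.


s = (1, 1, 0, 0)^T, error position = 12, corrected codeword c = 111010011010001

Compute s = H r^T mod 2 one row at a time:
  s_1 = 1 + 1 + 0 + 1 + 1 + 0 + 0 + 1 = 5 ≡ 1 (mod 2).
  s_2 = 0 + 1 + 0 + 0 + 1 + 0 + 0 + 1 = 3 ≡ 1 (mod 2).
  s_3 = 1 + 1 + 0 + 0 + 0 + 1 + 0 + 1 = 4 ≡ 0 (mod 2).
  s_4 = 1 + 1 + 1 + 0 + 1 + 1 + 0 + 1 = 6 ≡ 0 (mod 2).
s = (1, 1, 0, 0)^T — this equals column 12 of H (binary 1100), so error is at position 12.
Correct: flip bit 12 of r = 111010011011001 to get c = 111010011010001.


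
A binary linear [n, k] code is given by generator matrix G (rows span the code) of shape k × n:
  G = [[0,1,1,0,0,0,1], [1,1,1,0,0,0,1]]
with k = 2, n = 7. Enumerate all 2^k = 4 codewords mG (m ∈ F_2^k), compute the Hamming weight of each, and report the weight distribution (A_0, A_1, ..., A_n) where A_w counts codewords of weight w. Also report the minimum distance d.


Weight distribution: A_0 = 1, A_1 = 1, A_3 = 1, A_4 = 1. Minimum distance d = 1.

Enumerate all 2^2 = 4 messages m ∈ F_2^2.
For each, compute codeword c = mG in F_2^7, then tally its weight.
  m = 00 → c = 0000000, weight = 0.
  m = 10 → c = 0110001, weight = 3.
  m = 01 → c = 1110001, weight = 4.
  m = 11 → c = 1000000, weight = 1.
Tally weights:
  weight 0: 1 codewords.
  weight 1: 1 codewords.
  weight 3: 1 codewords.
  weight 4: 1 codewords.
Minimum distance d = smallest w > 0 with A_w > 0 = 1.
Sanity: Σ A_w = 4 = 2^2 = 4 ✓.


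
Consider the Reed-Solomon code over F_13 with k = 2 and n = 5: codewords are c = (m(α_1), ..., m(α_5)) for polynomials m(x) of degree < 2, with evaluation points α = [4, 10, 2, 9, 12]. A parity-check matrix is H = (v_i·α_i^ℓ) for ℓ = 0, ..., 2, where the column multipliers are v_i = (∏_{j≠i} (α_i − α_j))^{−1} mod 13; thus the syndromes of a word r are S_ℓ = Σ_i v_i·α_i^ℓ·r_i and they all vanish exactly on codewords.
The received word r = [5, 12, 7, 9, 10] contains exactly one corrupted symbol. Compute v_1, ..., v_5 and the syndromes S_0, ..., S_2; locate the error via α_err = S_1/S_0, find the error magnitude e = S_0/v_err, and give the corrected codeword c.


S = (9, 3, 1), error at position 4, error magnitude e = 9, c = [5, 12, 7, 0, 10].

Step 1: column multipliers v_i = (∏_{j≠i}(α_i − α_j))^{−1} mod 13.
  i = 1 (α = 4): (4−10)(4−2)(4−9)(4−12) = (−6)·2·(−5)·(−8) = −480 ≡ 1, so v_1 = 1^{−1} = 1 (mod 13).
  i = 2 (α = 10): (10−4)(10−2)(10−9)(10−12) = 6·8·1·(−2) = −96 ≡ 8, so v_2 = 8^{−1} = 5 (mod 13).
  i = 3 (α = 2): (2−4)(2−10)(2−9)(2−12) = (−2)·(−8)·(−7)·(−10) = 1120 ≡ 2, so v_3 = 2^{−1} = 7 (mod 13).
  i = 4 (α = 9): (9−4)(9−10)(9−2)(9−12) = 5·(−1)·7·(−3) = 105 ≡ 1, so v_4 = 1^{−1} = 1 (mod 13).
  i = 5 (α = 12): (12−4)(12−10)(12−2)(12−9) = 8·2·10·3 = 480 ≡ 12, so v_5 = 12^{−1} = 12 (mod 13).
  v = [1, 5, 7, 1, 12].
Step 2: syndromes of r = [5, 12, 7, 9, 10] (all sums mod 13).
  S_0 = Σ v_i r_i = 1·5 + 5·12 + 7·7 + 1·9 + 12·10 = 243 ≡ 9.
  S_1 = Σ v_i α_i r_i = 1·4·5 + 5·10·12 + 7·2·7 + 1·9·9 + 12·12·10 = 2239 ≡ 3.
  α_i^2 mod 13 = [3, 9, 4, 3, 1].
  S_2 = Σ v_i α_i^2 r_i = 1·3·5 + 5·9·12 + 7·4·7 + 1·3·9 + 12·1·10 = 898 ≡ 1.
  S = (9, 3, 1) ≠ 0, so r is not a codeword (an error is present).
Step 3: locate the error. For a single error e at position i, S_ℓ = v_i·e·α_i^ℓ, so α_err = S_1/S_0.
  S_0^{−1} = 9^{−1} = 3 (mod 13), so α_err = 3·3 = 9 ≡ 9 = α_4. Error position i = 4.
  Consistency check: S_2/S_1 = 1·9 = 9 ≡ 9 = α_err ✓ (single-error assumption holds).
Step 4: error magnitude e = S_0/v_4 = S_0·∏_{j≠4}(α_4 − α_j) = 9·1 = 9 ≡ 9 (mod 13).
Step 5: correct position 4: c_4 = r_4 − e = 9 − 9 ≡ 0 (mod 13). Hence c = [5, 12, 7, 0, 10].
  Check: interpolating c through the α_i gives m(x) = 9 + 12·x (degree < 2) with m(α_i) = c_i for every i, so c is indeed a codeword.


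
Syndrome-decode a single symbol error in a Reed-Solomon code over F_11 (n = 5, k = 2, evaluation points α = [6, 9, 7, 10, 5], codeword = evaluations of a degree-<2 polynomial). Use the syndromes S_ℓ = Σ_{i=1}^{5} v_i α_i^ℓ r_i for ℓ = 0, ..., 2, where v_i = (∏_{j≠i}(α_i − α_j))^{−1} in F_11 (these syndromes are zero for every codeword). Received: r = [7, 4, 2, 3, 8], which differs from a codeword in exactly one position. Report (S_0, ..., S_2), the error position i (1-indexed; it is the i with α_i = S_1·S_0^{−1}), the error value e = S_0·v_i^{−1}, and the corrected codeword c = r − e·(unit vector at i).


S = (7, 5, 2), error at position 3, error magnitude e = 7, c = [7, 4, 6, 3, 8].

Step 1: column multipliers v_i = (∏_{j≠i}(α_i − α_j))^{−1} mod 11.
  i = 1 (α = 6): (6−9)(6−7)(6−10)(6−5) = (−3)·(−1)·(−4)·1 = −12 ≡ 10, so v_1 = 10^{−1} = 10 (mod 11).
  i = 2 (α = 9): (9−6)(9−7)(9−10)(9−5) = 3·2·(−1)·4 = −24 ≡ 9, so v_2 = 9^{−1} = 5 (mod 11).
  i = 3 (α = 7): (7−6)(7−9)(7−10)(7−5) = 1·(−2)·(−3)·2 = 12 ≡ 1, so v_3 = 1^{−1} = 1 (mod 11).
  i = 4 (α = 10): (10−6)(10−9)(10−7)(10−5) = 4·1·3·5 = 60 ≡ 5, so v_4 = 5^{−1} = 9 (mod 11).
  i = 5 (α = 5): (5−6)(5−9)(5−7)(5−10) = (−1)·(−4)·(−2)·(−5) = 40 ≡ 7, so v_5 = 7^{−1} = 8 (mod 11).
  v = [10, 5, 1, 9, 8].
Step 2: syndromes of r = [7, 4, 2, 3, 8] (all sums mod 11).
  S_0 = Σ v_i r_i = 10·7 + 5·4 + 1·2 + 9·3 + 8·8 = 183 ≡ 7.
  S_1 = Σ v_i α_i r_i = 10·6·7 + 5·9·4 + 1·7·2 + 9·10·3 + 8·5·8 = 1204 ≡ 5.
  α_i^2 mod 11 = [3, 4, 5, 1, 3].
  S_2 = Σ v_i α_i^2 r_i = 10·3·7 + 5·4·4 + 1·5·2 + 9·1·3 + 8·3·8 = 519 ≡ 2.
  S = (7, 5, 2) ≠ 0, so r is not a codeword (an error is present).
Step 3: locate the error. For a single error e at position i, S_ℓ = v_i·e·α_i^ℓ, so α_err = S_1/S_0.
  S_0^{−1} = 7^{−1} = 8 (mod 11), so α_err = 5·8 = 40 ≡ 7 = α_3. Error position i = 3.
  Consistency check: S_2/S_1 = 2·9 = 18 ≡ 7 = α_err ✓ (single-error assumption holds).
Step 4: error magnitude e = S_0/v_3 = S_0·∏_{j≠3}(α_3 − α_j) = 7·1 = 7 ≡ 7 (mod 11).
Step 5: correct position 3: c_3 = r_3 − e = 2 − 7 ≡ 6 (mod 11). Hence c = [7, 4, 6, 3, 8].
  Check: interpolating c through the α_i gives m(x) = 2 + 10·x (degree < 2) with m(α_i) = c_i for every i, so c is indeed a codeword.


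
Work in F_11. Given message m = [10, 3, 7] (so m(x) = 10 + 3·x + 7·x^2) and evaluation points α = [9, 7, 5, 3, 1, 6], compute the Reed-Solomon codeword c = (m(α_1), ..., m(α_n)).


c = [10, 0, 2, 5, 9, 5]

Message polynomial: m(x) = 10 + 3·x + 7·x^2 (mod 11).
For each evaluation point α_i, compute m(α_i) mod 11:
  α_1 = 9: Horner steps 7 → 0 → 10, so m(9) = 10.
  α_2 = 7: Horner steps 7 → 8 → 0, so m(7) = 0.
  α_3 = 5: Horner steps 7 → 5 → 2, so m(5) = 2.
  α_4 = 3: Horner steps 7 → 2 → 5, so m(3) = 5.
  α_5 = 1: Horner steps 7 → 10 → 9, so m(1) = 9.
  α_6 = 6: Horner steps 7 → 1 → 5, so m(6) = 5.
Codeword c = [10, 0, 2, 5, 9, 5] ∈ F_11^6.


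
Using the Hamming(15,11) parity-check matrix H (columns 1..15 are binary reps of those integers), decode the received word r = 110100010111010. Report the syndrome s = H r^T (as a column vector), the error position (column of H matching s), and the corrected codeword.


s = (1, 1, 0, 0)^T, error position = 12, corrected codeword c = 110100010110010

Compute s = H r^T mod 2 one row at a time:
  s_1 = 1 + 0 + 1 + 1 + 1 + 0 + 1 + 0 = 5 ≡ 1 (mod 2).
  s_2 = 1 + 0 + 0 + 0 + 1 + 0 + 1 + 0 = 3 ≡ 1 (mod 2).
  s_3 = 1 + 0 + 0 + 0 + 1 + 1 + 1 + 0 = 4 ≡ 0 (mod 2).
  s_4 = 1 + 0 + 0 + 0 + 0 + 1 + 0 + 0 = 2 ≡ 0 (mod 2).
s = (1, 1, 0, 0)^T — this equals column 12 of H (binary 1100), so error is at position 12.
Correct: flip bit 12 of r = 110100010111010 to get c = 110100010110010.


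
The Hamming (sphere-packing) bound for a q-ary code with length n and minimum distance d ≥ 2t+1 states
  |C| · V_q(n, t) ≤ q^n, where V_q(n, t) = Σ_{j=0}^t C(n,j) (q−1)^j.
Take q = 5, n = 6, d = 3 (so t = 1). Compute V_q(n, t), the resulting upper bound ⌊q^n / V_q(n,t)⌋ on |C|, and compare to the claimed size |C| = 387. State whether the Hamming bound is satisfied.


V_q(n, t) = 25, q^n = 15625, Hamming bound = 625, |C| = 387 ≤ bound (satisfied).

Step 1: Compute V_q(n, t) = Σ_{j=0}^1 C(n, j) (q−1)^j.
  j = 0: C(6,0)·(4)^0 = 1·1 = 1.
  j = 1: C(6,1)·(4)^1 = 6·4 = 24.
  V_q(n, t) = 1 + 24 = 25.
Step 2: q^n = 5^6 = 15625.
Step 3: Hamming bound ⌊q^n / V_q(n,t)⌋ = ⌊15625/25⌋ = 625.
Step 4: Compare |C| = 387 to 625: satisfied.
The claimed |C| lies below the Hamming bound.


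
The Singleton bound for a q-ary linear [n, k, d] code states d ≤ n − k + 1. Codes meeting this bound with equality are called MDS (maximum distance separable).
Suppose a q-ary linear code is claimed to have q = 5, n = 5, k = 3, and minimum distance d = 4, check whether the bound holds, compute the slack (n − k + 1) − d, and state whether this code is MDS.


Singleton RHS = n − k + 1 = 3, slack = -1, bound violated (no such code; not MDS).

Singleton bound: d ≤ n − k + 1.
Here n = 5, k = 3, so n − k + 1 = 3.
Given d = 4, check d ≤ 3: NO.
Slack = (n − k + 1) − d = -1.
The slack is negative: d = 4 exceeds n − k + 1 = 3 by 1, so the Singleton bound is violated and no linear [5, 3, 4]_5 code can exist. In particular it is not MDS (MDS requires d = n − k + 1 exactly).
Description: the claimed parameters are [5, 3, 4]_5; such a code would be impossible (violates the Singleton bound).


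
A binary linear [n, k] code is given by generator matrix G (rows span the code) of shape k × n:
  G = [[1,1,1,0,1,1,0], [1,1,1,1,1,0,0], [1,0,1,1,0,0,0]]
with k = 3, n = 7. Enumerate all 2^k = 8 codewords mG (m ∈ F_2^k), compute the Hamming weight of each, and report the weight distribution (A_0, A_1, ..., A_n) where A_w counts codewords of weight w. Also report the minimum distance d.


Weight distribution: A_0 = 1, A_2 = 2, A_3 = 2, A_4 = 1, A_5 = 2. Minimum distance d = 2.

Enumerate all 2^3 = 8 messages m ∈ F_2^3.
For each, compute codeword c = mG in F_2^7, then tally its weight.
  m = 000 → c = 0000000, weight = 0.
  m = 100 → c = 1110110, weight = 5.
  m = 010 → c = 1111100, weight = 5.
  m = 110 → c = 0001010, weight = 2.
  m = 001 → c = 1011000, weight = 3.
  m = 101 → c = 0101110, weight = 4.
  m = 011 → c = 0100100, weight = 2.
  m = 111 → c = 1010010, weight = 3.
Tally weights:
  weight 0: 1 codewords.
  weight 2: 2 codewords.
  weight 3: 2 codewords.
  weight 4: 1 codewords.
  weight 5: 2 codewords.
Minimum distance d = smallest w > 0 with A_w > 0 = 2.
Sanity: Σ A_w = 8 = 2^3 = 8 ✓.


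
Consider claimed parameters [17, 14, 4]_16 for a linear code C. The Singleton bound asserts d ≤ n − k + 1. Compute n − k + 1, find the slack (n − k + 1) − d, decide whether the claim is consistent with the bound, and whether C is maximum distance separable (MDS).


Singleton RHS = n − k + 1 = 4, slack = 0, bound satisfied, MDS.

Singleton bound: d ≤ n − k + 1.
Here n = 17, k = 14, so n − k + 1 = 4.
Given d = 4, check d ≤ 4: YES.
Slack = (n − k + 1) − d = 0.
The code is MDS (slack = 0).
Description: the claimed parameters are [17, 14, 4]_16; such a code would be MDS (meets Singleton bound).


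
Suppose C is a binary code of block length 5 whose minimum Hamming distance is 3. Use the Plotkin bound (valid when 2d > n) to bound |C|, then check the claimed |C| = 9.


Plotkin bound M ≤ 6; given |C| = 9 > bound (violated).

Check applicability: 2d = 6, n = 5.
2d − n = 1 > 0, so Plotkin applies.
Compute d/(2d−n) = 3/1 ≈ 3.0000.
⌊d/(2d−n)⌋ = 3.
Plotkin bound: M ≤ 2·3 = 6.
Given |C| = 9, check: VIOLATED.
This |C| is above the Plotkin bound, so no binary code with n = 5, d = 3 and 9 codewords exists.


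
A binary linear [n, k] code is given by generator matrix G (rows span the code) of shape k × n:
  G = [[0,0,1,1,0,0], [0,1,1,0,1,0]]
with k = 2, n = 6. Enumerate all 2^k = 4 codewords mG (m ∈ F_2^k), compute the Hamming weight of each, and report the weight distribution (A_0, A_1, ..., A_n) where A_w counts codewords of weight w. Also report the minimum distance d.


Weight distribution: A_0 = 1, A_2 = 1, A_3 = 2. Minimum distance d = 2.

Enumerate all 2^2 = 4 messages m ∈ F_2^2.
For each, compute codeword c = mG in F_2^6, then tally its weight.
  m = 00 → c = 000000, weight = 0.
  m = 10 → c = 001100, weight = 2.
  m = 01 → c = 011010, weight = 3.
  m = 11 → c = 010110, weight = 3.
Tally weights:
  weight 0: 1 codewords.
  weight 2: 1 codewords.
  weight 3: 2 codewords.
Minimum distance d = smallest w > 0 with A_w > 0 = 2.
Sanity: Σ A_w = 4 = 2^2 = 4 ✓.


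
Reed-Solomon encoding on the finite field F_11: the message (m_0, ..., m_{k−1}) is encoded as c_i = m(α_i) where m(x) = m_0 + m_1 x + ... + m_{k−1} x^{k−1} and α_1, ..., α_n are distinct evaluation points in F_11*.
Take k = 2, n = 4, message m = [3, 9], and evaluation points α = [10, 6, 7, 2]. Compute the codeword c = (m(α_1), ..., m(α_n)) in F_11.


c = [5, 2, 0, 10]

Message polynomial: m(x) = 3 + 9·x (mod 11).
For each evaluation point α_i, compute m(α_i) mod 11:
  α_1 = 10: Horner steps 9 → 5, so m(10) = 5.
  α_2 = 6: Horner steps 9 → 2, so m(6) = 2.
  α_3 = 7: Horner steps 9 → 0, so m(7) = 0.
  α_4 = 2: Horner steps 9 → 10, so m(2) = 10.
Codeword c = [5, 2, 0, 10] ∈ F_11^4.


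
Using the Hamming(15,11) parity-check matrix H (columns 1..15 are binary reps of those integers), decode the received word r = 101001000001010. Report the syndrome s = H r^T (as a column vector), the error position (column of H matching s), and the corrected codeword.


s = (0, 1, 1, 0)^T, error position = 6, corrected codeword c = 101000000001010

Compute s = H r^T mod 2 one row at a time:
  s_1 = 0 + 0 + 0 + 0 + 1 + 0 + 1 + 0 = 2 ≡ 0 (mod 2).
  s_2 = 0 + 0 + 1 + 0 + 1 + 0 + 1 + 0 = 3 ≡ 1 (mod 2).
  s_3 = 0 + 1 + 1 + 0 + 0 + 0 + 1 + 0 = 3 ≡ 1 (mod 2).
  s_4 = 1 + 1 + 0 + 0 + 0 + 0 + 0 + 0 = 2 ≡ 0 (mod 2).
s = (0, 1, 1, 0)^T — this equals column 6 of H (binary 0110), so error is at position 6.
Correct: flip bit 6 of r = 101001000001010 to get c = 101000000001010.


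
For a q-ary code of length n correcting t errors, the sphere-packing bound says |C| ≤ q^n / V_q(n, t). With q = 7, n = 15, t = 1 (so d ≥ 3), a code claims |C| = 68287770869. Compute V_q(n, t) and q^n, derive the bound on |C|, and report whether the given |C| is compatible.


V_q(n, t) = 91, q^n = 4747561509943, Hamming bound = 52171005603, |C| = 68287770869 > bound (violated).

Step 1: Compute V_q(n, t) = Σ_{j=0}^1 C(n, j) (q−1)^j.
  j = 0: C(15,0)·(6)^0 = 1·1 = 1.
  j = 1: C(15,1)·(6)^1 = 15·6 = 90.
  V_q(n, t) = 1 + 90 = 91.
Step 2: q^n = 7^15 = 4747561509943.
Step 3: Hamming bound ⌊q^n / V_q(n,t)⌋ = ⌊4747561509943/91⌋ = 52171005603.
Step 4: Compare |C| = 68287770869 to 52171005603: violated.
The claimed |C| lies above the Hamming bound, so no 7-ary code of length 15 with d ≥ 3 can have 68287770869 codewords.


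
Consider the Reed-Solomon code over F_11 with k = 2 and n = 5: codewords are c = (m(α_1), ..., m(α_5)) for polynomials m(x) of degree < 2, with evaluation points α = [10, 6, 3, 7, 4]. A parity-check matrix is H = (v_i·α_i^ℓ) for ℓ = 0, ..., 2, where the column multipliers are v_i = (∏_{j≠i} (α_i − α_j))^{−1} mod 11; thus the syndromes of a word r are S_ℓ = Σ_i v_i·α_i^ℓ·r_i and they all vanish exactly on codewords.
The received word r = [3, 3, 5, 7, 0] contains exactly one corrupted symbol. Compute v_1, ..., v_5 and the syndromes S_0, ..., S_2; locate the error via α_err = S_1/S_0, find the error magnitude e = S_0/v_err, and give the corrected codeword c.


S = (1, 6, 3), error at position 2, error magnitude e = 2, c = [3, 1, 5, 7, 0].

Step 1: column multipliers v_i = (∏_{j≠i}(α_i − α_j))^{−1} mod 11.
  i = 1 (α = 10): (10−6)(10−3)(10−7)(10−4) = 4·7·3·6 = 504 ≡ 9, so v_1 = 9^{−1} = 5 (mod 11).
  i = 2 (α = 6): (6−10)(6−3)(6−7)(6−4) = (−4)·3·(−1)·2 = 24 ≡ 2, so v_2 = 2^{−1} = 6 (mod 11).
  i = 3 (α = 3): (3−10)(3−6)(3−7)(3−4) = (−7)·(−3)·(−4)·(−1) = 84 ≡ 7, so v_3 = 7^{−1} = 8 (mod 11).
  i = 4 (α = 7): (7−10)(7−6)(7−3)(7−4) = (−3)·1·4·3 = −36 ≡ 8, so v_4 = 8^{−1} = 7 (mod 11).
  i = 5 (α = 4): (4−10)(4−6)(4−3)(4−7) = (−6)·(−2)·1·(−3) = −36 ≡ 8, so v_5 = 8^{−1} = 7 (mod 11).
  v = [5, 6, 8, 7, 7].
Step 2: syndromes of r = [3, 3, 5, 7, 0] (all sums mod 11).
  S_0 = Σ v_i r_i = 5·3 + 6·3 + 8·5 + 7·7 + 7·0 = 122 ≡ 1.
  S_1 = Σ v_i α_i r_i = 5·10·3 + 6·6·3 + 8·3·5 + 7·7·7 + 7·4·0 = 721 ≡ 6.
  α_i^2 mod 11 = [1, 3, 9, 5, 5].
  S_2 = Σ v_i α_i^2 r_i = 5·1·3 + 6·3·3 + 8·9·5 + 7·5·7 + 7·5·0 = 674 ≡ 3.
  S = (1, 6, 3) ≠ 0, so r is not a codeword (an error is present).
Step 3: locate the error. For a single error e at position i, S_ℓ = v_i·e·α_i^ℓ, so α_err = S_1/S_0.
  S_0^{−1} = 1^{−1} = 1 (mod 11), so α_err = 6·1 = 6 ≡ 6 = α_2. Error position i = 2.
  Consistency check: S_2/S_1 = 3·2 = 6 ≡ 6 = α_err ✓ (single-error assumption holds).
Step 4: error magnitude e = S_0/v_2 = S_0·∏_{j≠2}(α_2 − α_j) = 1·2 = 2 ≡ 2 (mod 11).
Step 5: correct position 2: c_2 = r_2 − e = 3 − 2 ≡ 1 (mod 11). Hence c = [3, 1, 5, 7, 0].
  Check: interpolating c through the α_i gives m(x) = 9 + 6·x (degree < 2) with m(α_i) = c_i for every i, so c is indeed a codeword.


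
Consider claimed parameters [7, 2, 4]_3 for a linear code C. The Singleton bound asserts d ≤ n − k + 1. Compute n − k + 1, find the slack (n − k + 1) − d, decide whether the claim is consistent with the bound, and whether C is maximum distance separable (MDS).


Singleton RHS = n − k + 1 = 6, slack = 2, bound satisfied, not MDS.

Singleton bound: d ≤ n − k + 1.
Here n = 7, k = 2, so n − k + 1 = 6.
Given d = 4, check d ≤ 6: YES.
Slack = (n − k + 1) − d = 2.
The code is NOT MDS (slack = 2 > 0).
Description: the claimed parameters are [7, 2, 4]_3; such a code would be non-MDS.


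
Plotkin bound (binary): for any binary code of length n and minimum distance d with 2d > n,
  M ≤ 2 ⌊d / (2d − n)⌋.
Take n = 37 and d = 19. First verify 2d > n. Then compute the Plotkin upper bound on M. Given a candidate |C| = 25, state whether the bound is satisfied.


Plotkin bound M ≤ 38; given |C| = 25 ≤ bound (satisfied).

Check applicability: 2d = 38, n = 37.
2d − n = 1 > 0, so Plotkin applies.
Compute d/(2d−n) = 19/1 ≈ 19.0000.
⌊d/(2d−n)⌋ = 19.
Plotkin bound: M ≤ 2·19 = 38.
Given |C| = 25, check: satisfied.
This |C| is below the Plotkin bound.


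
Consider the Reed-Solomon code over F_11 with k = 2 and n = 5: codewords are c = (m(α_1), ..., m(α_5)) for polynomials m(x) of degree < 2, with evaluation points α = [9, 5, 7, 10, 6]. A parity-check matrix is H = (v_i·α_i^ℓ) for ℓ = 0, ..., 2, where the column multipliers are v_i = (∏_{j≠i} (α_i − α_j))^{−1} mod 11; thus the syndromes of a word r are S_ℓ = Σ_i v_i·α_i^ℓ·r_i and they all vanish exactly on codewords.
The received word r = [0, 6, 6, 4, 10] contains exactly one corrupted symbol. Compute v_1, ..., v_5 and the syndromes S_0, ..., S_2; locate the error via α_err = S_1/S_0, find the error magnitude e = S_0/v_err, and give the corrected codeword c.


S = (3, 10, 4), error at position 3, error magnitude e = 3, c = [0, 6, 3, 4, 10].

Step 1: column multipliers v_i = (∏_{j≠i}(α_i − α_j))^{−1} mod 11.
  i = 1 (α = 9): (9−5)(9−7)(9−10)(9−6) = 4·2·(−1)·3 = −24 ≡ 9, so v_1 = 9^{−1} = 5 (mod 11).
  i = 2 (α = 5): (5−9)(5−7)(5−10)(5−6) = (−4)·(−2)·(−5)·(−1) = 40 ≡ 7, so v_2 = 7^{−1} = 8 (mod 11).
  i = 3 (α = 7): (7−9)(7−5)(7−10)(7−6) = (−2)·2·(−3)·1 = 12 ≡ 1, so v_3 = 1^{−1} = 1 (mod 11).
  i = 4 (α = 10): (10−9)(10−5)(10−7)(10−6) = 1·5·3·4 = 60 ≡ 5, so v_4 = 5^{−1} = 9 (mod 11).
  i = 5 (α = 6): (6−9)(6−5)(6−7)(6−10) = (−3)·1·(−1)·(−4) = −12 ≡ 10, so v_5 = 10^{−1} = 10 (mod 11).
  v = [5, 8, 1, 9, 10].
Step 2: syndromes of r = [0, 6, 6, 4, 10] (all sums mod 11).
  S_0 = Σ v_i r_i = 5·0 + 8·6 + 1·6 + 9·4 + 10·10 = 190 ≡ 3.
  S_1 = Σ v_i α_i r_i = 5·9·0 + 8·5·6 + 1·7·6 + 9·10·4 + 10·6·10 = 1242 ≡ 10.
  α_i^2 mod 11 = [4, 3, 5, 1, 3].
  S_2 = Σ v_i α_i^2 r_i = 5·4·0 + 8·3·6 + 1·5·6 + 9·1·4 + 10·3·10 = 510 ≡ 4.
  S = (3, 10, 4) ≠ 0, so r is not a codeword (an error is present).
Step 3: locate the error. For a single error e at position i, S_ℓ = v_i·e·α_i^ℓ, so α_err = S_1/S_0.
  S_0^{−1} = 3^{−1} = 4 (mod 11), so α_err = 10·4 = 40 ≡ 7 = α_3. Error position i = 3.
  Consistency check: S_2/S_1 = 4·10 = 40 ≡ 7 = α_err ✓ (single-error assumption holds).
Step 4: error magnitude e = S_0/v_3 = S_0·∏_{j≠3}(α_3 − α_j) = 3·1 = 3 ≡ 3 (mod 11).
Step 5: correct position 3: c_3 = r_3 − e = 6 − 3 ≡ 3 (mod 11). Hence c = [0, 6, 3, 4, 10].
  Check: interpolating c through the α_i gives m(x) = 8 + 4·x (degree < 2) with m(α_i) = c_i for every i, so c is indeed a codeword.


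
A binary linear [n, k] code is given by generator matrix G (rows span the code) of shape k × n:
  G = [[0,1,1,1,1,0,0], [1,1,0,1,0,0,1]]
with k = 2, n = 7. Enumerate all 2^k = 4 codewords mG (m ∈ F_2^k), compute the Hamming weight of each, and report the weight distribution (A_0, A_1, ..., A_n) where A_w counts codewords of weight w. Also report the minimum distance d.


Weight distribution: A_0 = 1, A_4 = 3. Minimum distance d = 4.

Enumerate all 2^2 = 4 messages m ∈ F_2^2.
For each, compute codeword c = mG in F_2^7, then tally its weight.
  m = 00 → c = 0000000, weight = 0.
  m = 10 → c = 0111100, weight = 4.
  m = 01 → c = 1101001, weight = 4.
  m = 11 → c = 1010101, weight = 4.
Tally weights:
  weight 0: 1 codewords.
  weight 4: 3 codewords.
Minimum distance d = smallest w > 0 with A_w > 0 = 4.
Sanity: Σ A_w = 4 = 2^2 = 4 ✓.


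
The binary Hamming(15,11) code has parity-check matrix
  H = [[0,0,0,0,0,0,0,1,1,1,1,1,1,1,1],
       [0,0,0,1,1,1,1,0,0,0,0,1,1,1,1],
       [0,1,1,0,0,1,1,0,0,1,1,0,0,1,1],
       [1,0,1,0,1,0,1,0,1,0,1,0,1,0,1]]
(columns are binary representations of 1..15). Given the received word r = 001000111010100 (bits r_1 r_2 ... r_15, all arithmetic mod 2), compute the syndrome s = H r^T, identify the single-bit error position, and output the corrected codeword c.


s = (0, 0, 1, 1)^T, error position = 3, corrected codeword c = 000000111010100

Compute s = H r^T mod 2 one row at a time:
  s_1 = 1 + 1 + 0 + 1 + 0 + 1 + 0 + 0 = 4 ≡ 0 (mod 2).
  s_2 = 0 + 0 + 0 + 1 + 0 + 1 + 0 + 0 = 2 ≡ 0 (mod 2).
  s_3 = 0 + 1 + 0 + 1 + 0 + 1 + 0 + 0 = 3 ≡ 1 (mod 2).
  s_4 = 0 + 1 + 0 + 1 + 1 + 1 + 1 + 0 = 5 ≡ 1 (mod 2).
s = (0, 0, 1, 1)^T — this equals column 3 of H (binary 0011), so error is at position 3.
Correct: flip bit 3 of r = 001000111010100 to get c = 000000111010100.


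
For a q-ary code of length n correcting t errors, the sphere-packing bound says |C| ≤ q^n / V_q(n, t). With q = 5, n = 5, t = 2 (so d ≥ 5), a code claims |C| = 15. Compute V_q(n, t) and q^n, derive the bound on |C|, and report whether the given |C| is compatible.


V_q(n, t) = 181, q^n = 3125, Hamming bound = 17, |C| = 15 ≤ bound (satisfied).

Step 1: Compute V_q(n, t) = Σ_{j=0}^2 C(n, j) (q−1)^j.
  j = 0: C(5,0)·(4)^0 = 1·1 = 1.
  j = 1: C(5,1)·(4)^1 = 5·4 = 20.
  j = 2: C(5,2)·(4)^2 = 10·16 = 160.
  V_q(n, t) = 1 + 20 + 160 = 181.
Step 2: q^n = 5^5 = 3125.
Step 3: Hamming bound ⌊q^n / V_q(n,t)⌋ = ⌊3125/181⌋ = 17.
Step 4: Compare |C| = 15 to 17: satisfied.
The claimed |C| lies below the Hamming bound.


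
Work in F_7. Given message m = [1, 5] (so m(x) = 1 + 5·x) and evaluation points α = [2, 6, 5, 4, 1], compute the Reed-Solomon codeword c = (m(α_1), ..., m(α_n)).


c = [4, 3, 5, 0, 6]

Message polynomial: m(x) = 1 + 5·x (mod 7).
For each evaluation point α_i, compute m(α_i) mod 7:
  α_1 = 2: Horner steps 5 → 4, so m(2) = 4.
  α_2 = 6: Horner steps 5 → 3, so m(6) = 3.
  α_3 = 5: Horner steps 5 → 5, so m(5) = 5.
  α_4 = 4: Horner steps 5 → 0, so m(4) = 0.
  α_5 = 1: Horner steps 5 → 6, so m(1) = 6.
Codeword c = [4, 3, 5, 0, 6] ∈ F_7^5.


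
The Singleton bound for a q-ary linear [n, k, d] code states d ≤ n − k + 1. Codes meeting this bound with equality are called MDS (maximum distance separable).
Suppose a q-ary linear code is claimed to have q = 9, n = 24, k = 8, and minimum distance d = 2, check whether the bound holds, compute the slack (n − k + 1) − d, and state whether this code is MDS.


Singleton RHS = n − k + 1 = 17, slack = 15, bound satisfied, not MDS.

Singleton bound: d ≤ n − k + 1.
Here n = 24, k = 8, so n − k + 1 = 17.
Given d = 2, check d ≤ 17: YES.
Slack = (n − k + 1) − d = 15.
The code is NOT MDS (slack = 15 > 0).
Description: the claimed parameters are [24, 8, 2]_9; such a code would be non-MDS.


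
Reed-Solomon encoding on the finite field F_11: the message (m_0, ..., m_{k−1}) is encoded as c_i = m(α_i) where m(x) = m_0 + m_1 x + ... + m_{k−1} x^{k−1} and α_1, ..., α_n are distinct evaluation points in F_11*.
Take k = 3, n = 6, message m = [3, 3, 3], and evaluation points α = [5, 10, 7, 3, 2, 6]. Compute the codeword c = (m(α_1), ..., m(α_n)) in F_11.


c = [5, 3, 6, 6, 10, 8]

Message polynomial: m(x) = 3 + 3·x + 3·x^2 (mod 11).
For each evaluation point α_i, compute m(α_i) mod 11:
  α_1 = 5: Horner steps 3 → 7 → 5, so m(5) = 5.
  α_2 = 10: Horner steps 3 → 0 → 3, so m(10) = 3.
  α_3 = 7: Horner steps 3 → 2 → 6, so m(7) = 6.
  α_4 = 3: Horner steps 3 → 1 → 6, so m(3) = 6.
  α_5 = 2: Horner steps 3 → 9 → 10, so m(2) = 10.
  α_6 = 6: Horner steps 3 → 10 → 8, so m(6) = 8.
Codeword c = [5, 3, 6, 6, 10, 8] ∈ F_11^6.


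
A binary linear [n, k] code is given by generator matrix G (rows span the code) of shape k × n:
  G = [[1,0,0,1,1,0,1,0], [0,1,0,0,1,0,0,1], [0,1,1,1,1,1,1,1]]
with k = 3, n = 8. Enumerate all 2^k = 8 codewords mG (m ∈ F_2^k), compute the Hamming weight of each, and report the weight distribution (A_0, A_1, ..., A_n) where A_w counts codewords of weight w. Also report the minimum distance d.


Weight distribution: A_0 = 1, A_3 = 1, A_4 = 3, A_5 = 2, A_7 = 1. Minimum distance d = 3.

Enumerate all 2^3 = 8 messages m ∈ F_2^3.
For each, compute codeword c = mG in F_2^8, then tally its weight.
  m = 000 → c = 00000000, weight = 0.
  m = 100 → c = 10011010, weight = 4.
  m = 010 → c = 01001001, weight = 3.
  m = 110 → c = 11010011, weight = 5.
  m = 001 → c = 01111111, weight = 7.
  m = 101 → c = 11100101, weight = 5.
  m = 011 → c = 00110110, weight = 4.
  m = 111 → c = 10101100, weight = 4.
Tally weights:
  weight 0: 1 codewords.
  weight 3: 1 codewords.
  weight 4: 3 codewords.
  weight 5: 2 codewords.
  weight 7: 1 codewords.
Minimum distance d = smallest w > 0 with A_w > 0 = 3.
Sanity: Σ A_w = 8 = 2^3 = 8 ✓.


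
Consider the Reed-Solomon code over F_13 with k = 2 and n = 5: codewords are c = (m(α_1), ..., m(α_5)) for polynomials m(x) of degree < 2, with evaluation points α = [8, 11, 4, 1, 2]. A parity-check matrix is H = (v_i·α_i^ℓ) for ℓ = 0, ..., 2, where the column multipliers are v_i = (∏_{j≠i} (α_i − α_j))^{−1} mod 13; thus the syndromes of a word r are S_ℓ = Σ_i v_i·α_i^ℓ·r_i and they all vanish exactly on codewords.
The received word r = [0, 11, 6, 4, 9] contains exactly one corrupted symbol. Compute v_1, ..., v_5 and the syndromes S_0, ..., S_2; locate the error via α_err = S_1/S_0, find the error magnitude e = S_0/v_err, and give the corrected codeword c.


S = (7, 12, 2), error at position 2, error magnitude e = 9, c = [0, 2, 6, 4, 9].

Step 1: column multipliers v_i = (∏_{j≠i}(α_i − α_j))^{−1} mod 13.
  i = 1 (α = 8): (8−11)(8−4)(8−1)(8−2) = (−3)·4·7·6 = −504 ≡ 3, so v_1 = 3^{−1} = 9 (mod 13).
  i = 2 (α = 11): (11−8)(11−4)(11−1)(11−2) = 3·7·10·9 = 1890 ≡ 5, so v_2 = 5^{−1} = 8 (mod 13).
  i = 3 (α = 4): (4−8)(4−11)(4−1)(4−2) = (−4)·(−7)·3·2 = 168 ≡ 12, so v_3 = 12^{−1} = 12 (mod 13).
  i = 4 (α = 1): (1−8)(1−11)(1−4)(1−2) = (−7)·(−10)·(−3)·(−1) = 210 ≡ 2, so v_4 = 2^{−1} = 7 (mod 13).
  i = 5 (α = 2): (2−8)(2−11)(2−4)(2−1) = (−6)·(−9)·(−2)·1 = −108 ≡ 9, so v_5 = 9^{−1} = 3 (mod 13).
  v = [9, 8, 12, 7, 3].
Step 2: syndromes of r = [0, 11, 6, 4, 9] (all sums mod 13).
  S_0 = Σ v_i r_i = 9·0 + 8·11 + 12·6 + 7·4 + 3·9 = 215 ≡ 7.
  S_1 = Σ v_i α_i r_i = 9·8·0 + 8·11·11 + 12·4·6 + 7·1·4 + 3·2·9 = 1338 ≡ 12.
  α_i^2 mod 13 = [12, 4, 3, 1, 4].
  S_2 = Σ v_i α_i^2 r_i = 9·12·0 + 8·4·11 + 12·3·6 + 7·1·4 + 3·4·9 = 704 ≡ 2.
  S = (7, 12, 2) ≠ 0, so r is not a codeword (an error is present).
Step 3: locate the error. For a single error e at position i, S_ℓ = v_i·e·α_i^ℓ, so α_err = S_1/S_0.
  S_0^{−1} = 7^{−1} = 2 (mod 13), so α_err = 12·2 = 24 ≡ 11 = α_2. Error position i = 2.
  Consistency check: S_2/S_1 = 2·12 = 24 ≡ 11 = α_err ✓ (single-error assumption holds).
Step 4: error magnitude e = S_0/v_2 = S_0·∏_{j≠2}(α_2 − α_j) = 7·5 = 35 ≡ 9 (mod 13).
Step 5: correct position 2: c_2 = r_2 − e = 11 − 9 ≡ 2 (mod 13). Hence c = [0, 2, 6, 4, 9].
  Check: interpolating c through the α_i gives m(x) = 12 + 5·x (degree < 2) with m(α_i) = c_i for every i, so c is indeed a codeword.


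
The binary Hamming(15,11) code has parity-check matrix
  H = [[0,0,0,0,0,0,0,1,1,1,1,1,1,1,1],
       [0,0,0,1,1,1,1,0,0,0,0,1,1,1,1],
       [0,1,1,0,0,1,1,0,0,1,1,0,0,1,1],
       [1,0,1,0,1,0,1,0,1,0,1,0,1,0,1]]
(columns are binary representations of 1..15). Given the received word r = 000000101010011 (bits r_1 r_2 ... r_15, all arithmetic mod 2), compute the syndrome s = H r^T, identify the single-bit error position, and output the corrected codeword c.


s = (0, 1, 0, 0)^T, error position = 4, corrected codeword c = 000100101010011

Compute s = H r^T mod 2 one row at a time:
  s_1 = 0 + 1 + 0 + 1 + 0 + 0 + 1 + 1 = 4 ≡ 0 (mod 2).
  s_2 = 0 + 0 + 0 + 1 + 0 + 0 + 1 + 1 = 3 ≡ 1 (mod 2).
  s_3 = 0 + 0 + 0 + 1 + 0 + 1 + 1 + 1 = 4 ≡ 0 (mod 2).
  s_4 = 0 + 0 + 0 + 1 + 1 + 1 + 0 + 1 = 4 ≡ 0 (mod 2).
s = (0, 1, 0, 0)^T — this equals column 4 of H (binary 0100), so error is at position 4.
Correct: flip bit 4 of r = 000000101010011 to get c = 000100101010011.


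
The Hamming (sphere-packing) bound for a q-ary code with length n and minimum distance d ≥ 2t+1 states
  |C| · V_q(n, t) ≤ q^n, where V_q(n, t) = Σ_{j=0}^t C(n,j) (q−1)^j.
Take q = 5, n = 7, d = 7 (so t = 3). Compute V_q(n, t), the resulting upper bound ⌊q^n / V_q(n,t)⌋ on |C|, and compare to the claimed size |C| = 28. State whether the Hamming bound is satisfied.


V_q(n, t) = 2605, q^n = 78125, Hamming bound = 29, |C| = 28 ≤ bound (satisfied).

Step 1: Compute V_q(n, t) = Σ_{j=0}^3 C(n, j) (q−1)^j.
  j = 0: C(7,0)·(4)^0 = 1·1 = 1.
  j = 1: C(7,1)·(4)^1 = 7·4 = 28.
  j = 2: C(7,2)·(4)^2 = 21·16 = 336.
  j = 3: C(7,3)·(4)^3 = 35·64 = 2240.
  V_q(n, t) = 1 + 28 + 336 + 2240 = 2605.
Step 2: q^n = 5^7 = 78125.
Step 3: Hamming bound ⌊q^n / V_q(n,t)⌋ = ⌊78125/2605⌋ = 29.
Step 4: Compare |C| = 28 to 29: satisfied.
The claimed |C| lies below the Hamming bound.


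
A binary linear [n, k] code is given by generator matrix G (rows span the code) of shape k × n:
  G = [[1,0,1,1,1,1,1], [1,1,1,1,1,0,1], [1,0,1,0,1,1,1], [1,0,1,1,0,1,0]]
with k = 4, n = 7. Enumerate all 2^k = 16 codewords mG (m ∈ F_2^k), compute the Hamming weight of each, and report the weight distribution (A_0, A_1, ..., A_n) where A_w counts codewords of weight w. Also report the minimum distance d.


Weight distribution: A_0 = 1, A_1 = 1, A_2 = 2, A_3 = 4, A_4 = 3, A_5 = 3, A_6 = 2. Minimum distance d = 1.

Enumerate all 2^4 = 16 messages m ∈ F_2^4.
For each, compute codeword c = mG in F_2^7, then tally its weight.
  m = 0000 → c = 0000000, weight = 0.
  m = 1000 → c = 1011111, weight = 6.
  m = 0100 → c = 1111101, weight = 6.
  m = 1100 → c = 0100010, weight = 2.
  m = 0010 → c = 1010111, weight = 5.
  m = 1010 → c = 0001000, weight = 1.
  m = 0110 → c = 0101010, weight = 3.
  m = 1110 → c = 1110101, weight = 5.
  m = 0001 → c = 1011010, weight = 4.
  m = 1001 → c = 0000101, weight = 2.
  m = 0101 → c = 0100111, weight = 4.
  m = 1101 → c = 1111000, weight = 4.
  m = 0011 → c = 0001101, weight = 3.
  m = 1011 → c = 1010010, weight = 3.
  m = 0111 → c = 1110000, weight = 3.
  m = 1111 → c = 0101111, weight = 5.
Tally weights:
  weight 0: 1 codewords.
  weight 1: 1 codewords.
  weight 2: 2 codewords.
  weight 3: 4 codewords.
  weight 4: 3 codewords.
  weight 5: 3 codewords.
  weight 6: 2 codewords.
Minimum distance d = smallest w > 0 with A_w > 0 = 1.
Sanity: Σ A_w = 16 = 2^4 = 16 ✓.


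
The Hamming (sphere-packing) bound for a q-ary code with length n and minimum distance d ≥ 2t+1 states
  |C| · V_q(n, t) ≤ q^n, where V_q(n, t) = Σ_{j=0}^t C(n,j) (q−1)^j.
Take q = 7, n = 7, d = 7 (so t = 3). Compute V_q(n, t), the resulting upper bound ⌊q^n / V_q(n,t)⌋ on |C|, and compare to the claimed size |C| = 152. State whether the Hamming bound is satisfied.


V_q(n, t) = 8359, q^n = 823543, Hamming bound = 98, |C| = 152 > bound (violated).

Step 1: Compute V_q(n, t) = Σ_{j=0}^3 C(n, j) (q−1)^j.
  j = 0: C(7,0)·(6)^0 = 1·1 = 1.
  j = 1: C(7,1)·(6)^1 = 7·6 = 42.
  j = 2: C(7,2)·(6)^2 = 21·36 = 756.
  j = 3: C(7,3)·(6)^3 = 35·216 = 7560.
  V_q(n, t) = 1 + 42 + 756 + 7560 = 8359.
Step 2: q^n = 7^7 = 823543.
Step 3: Hamming bound ⌊q^n / V_q(n,t)⌋ = ⌊823543/8359⌋ = 98.
Step 4: Compare |C| = 152 to 98: violated.
The claimed |C| lies above the Hamming bound, so no 7-ary code of length 7 with d ≥ 7 can have 152 codewords.


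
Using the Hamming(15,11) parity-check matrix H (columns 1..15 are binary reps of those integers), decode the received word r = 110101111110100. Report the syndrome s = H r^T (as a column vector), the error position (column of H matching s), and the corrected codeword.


s = (1, 0, 1, 1)^T, error position = 11, corrected codeword c = 110101111100100

Compute s = H r^T mod 2 one row at a time:
  s_1 = 1 + 1 + 1 + 1 + 0 + 1 + 0 + 0 = 5 ≡ 1 (mod 2).
  s_2 = 1 + 0 + 1 + 1 + 0 + 1 + 0 + 0 = 4 ≡ 0 (mod 2).
  s_3 = 1 + 0 + 1 + 1 + 1 + 1 + 0 + 0 = 5 ≡ 1 (mod 2).
  s_4 = 1 + 0 + 0 + 1 + 1 + 1 + 1 + 0 = 5 ≡ 1 (mod 2).
s = (1, 0, 1, 1)^T — this equals column 11 of H (binary 1011), so error is at position 11.
Correct: flip bit 11 of r = 110101111110100 to get c = 110101111100100.


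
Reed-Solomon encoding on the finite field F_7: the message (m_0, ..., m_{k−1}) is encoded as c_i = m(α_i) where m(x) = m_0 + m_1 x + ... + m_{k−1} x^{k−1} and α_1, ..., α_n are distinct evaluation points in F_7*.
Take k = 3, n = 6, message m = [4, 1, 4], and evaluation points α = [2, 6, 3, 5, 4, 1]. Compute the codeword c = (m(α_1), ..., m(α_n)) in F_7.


c = [1, 0, 1, 4, 2, 2]

Message polynomial: m(x) = 4 + 1·x + 4·x^2 (mod 7).
For each evaluation point α_i, compute m(α_i) mod 7:
  α_1 = 2: Horner steps 4 → 2 → 1, so m(2) = 1.
  α_2 = 6: Horner steps 4 → 4 → 0, so m(6) = 0.
  α_3 = 3: Horner steps 4 → 6 → 1, so m(3) = 1.
  α_4 = 5: Horner steps 4 → 0 → 4, so m(5) = 4.
  α_5 = 4: Horner steps 4 → 3 → 2, so m(4) = 2.
  α_6 = 1: Horner steps 4 → 5 → 2, so m(1) = 2.
Codeword c = [1, 0, 1, 4, 2, 2] ∈ F_7^6.


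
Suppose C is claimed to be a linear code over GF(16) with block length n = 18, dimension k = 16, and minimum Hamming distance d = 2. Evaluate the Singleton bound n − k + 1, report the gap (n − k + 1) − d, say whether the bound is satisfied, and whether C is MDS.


Singleton RHS = n − k + 1 = 3, slack = 1, bound satisfied, not MDS.

Singleton bound: d ≤ n − k + 1.
Here n = 18, k = 16, so n − k + 1 = 3.
Given d = 2, check d ≤ 3: YES.
Slack = (n − k + 1) − d = 1.
The code is NOT MDS (slack = 1 > 0).
Description: the claimed parameters are [18, 16, 2]_16; such a code would be non-MDS.


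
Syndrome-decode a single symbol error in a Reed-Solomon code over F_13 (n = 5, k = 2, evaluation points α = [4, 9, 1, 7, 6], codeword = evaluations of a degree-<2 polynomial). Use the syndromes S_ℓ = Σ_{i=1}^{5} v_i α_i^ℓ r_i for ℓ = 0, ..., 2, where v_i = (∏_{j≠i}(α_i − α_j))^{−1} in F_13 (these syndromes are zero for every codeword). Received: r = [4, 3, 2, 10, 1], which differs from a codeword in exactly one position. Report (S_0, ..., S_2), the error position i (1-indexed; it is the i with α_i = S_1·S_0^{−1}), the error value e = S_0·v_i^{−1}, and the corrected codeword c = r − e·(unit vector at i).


S = (10, 5, 9), error at position 4, error magnitude e = 4, c = [4, 3, 2, 6, 1].

Step 1: column multipliers v_i = (∏_{j≠i}(α_i − α_j))^{−1} mod 13.
  i = 1 (α = 4): (4−9)(4−1)(4−7)(4−6) = (−5)·3·(−3)·(−2) = −90 ≡ 1, so v_1 = 1^{−1} = 1 (mod 13).
  i = 2 (α = 9): (9−4)(9−1)(9−7)(9−6) = 5·8·2·3 = 240 ≡ 6, so v_2 = 6^{−1} = 11 (mod 13).
  i = 3 (α = 1): (1−4)(1−9)(1−7)(1−6) = (−3)·(−8)·(−6)·(−5) = 720 ≡ 5, so v_3 = 5^{−1} = 8 (mod 13).
  i = 4 (α = 7): (7−4)(7−9)(7−1)(7−6) = 3·(−2)·6·1 = −36 ≡ 3, so v_4 = 3^{−1} = 9 (mod 13).
  i = 5 (α = 6): (6−4)(6−9)(6−1)(6−7) = 2·(−3)·5·(−1) = 30 ≡ 4, so v_5 = 4^{−1} = 10 (mod 13).
  v = [1, 11, 8, 9, 10].
Step 2: syndromes of r = [4, 3, 2, 10, 1] (all sums mod 13).
  S_0 = Σ v_i r_i = 1·4 + 11·3 + 8·2 + 9·10 + 10·1 = 153 ≡ 10.
  S_1 = Σ v_i α_i r_i = 1·4·4 + 11·9·3 + 8·1·2 + 9·7·10 + 10·6·1 = 1019 ≡ 5.
  α_i^2 mod 13 = [3, 3, 1, 10, 10].
  S_2 = Σ v_i α_i^2 r_i = 1·3·4 + 11·3·3 + 8·1·2 + 9·10·10 + 10·10·1 = 1127 ≡ 9.
  S = (10, 5, 9) ≠ 0, so r is not a codeword (an error is present).
Step 3: locate the error. For a single error e at position i, S_ℓ = v_i·e·α_i^ℓ, so α_err = S_1/S_0.
  S_0^{−1} = 10^{−1} = 4 (mod 13), so α_err = 5·4 = 20 ≡ 7 = α_4. Error position i = 4.
  Consistency check: S_2/S_1 = 9·8 = 72 ≡ 7 = α_err ✓ (single-error assumption holds).
Step 4: error magnitude e = S_0/v_4 = S_0·∏_{j≠4}(α_4 − α_j) = 10·3 = 30 ≡ 4 (mod 13).
Step 5: correct position 4: c_4 = r_4 − e = 10 − 4 ≡ 6 (mod 13). Hence c = [4, 3, 2, 6, 1].
  Check: interpolating c through the α_i gives m(x) = 10 + 5·x (degree < 2) with m(α_i) = c_i for every i, so c is indeed a codeword.


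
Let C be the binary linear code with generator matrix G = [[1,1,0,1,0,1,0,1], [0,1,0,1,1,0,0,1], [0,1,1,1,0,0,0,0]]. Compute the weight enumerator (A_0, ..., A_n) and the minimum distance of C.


Weight distribution: A_0 = 1, A_3 = 3, A_4 = 2, A_5 = 1, A_6 = 1. Minimum distance d = 3.

Enumerate all 2^3 = 8 messages m ∈ F_2^3.
For each, compute codeword c = mG in F_2^8, then tally its weight.
  m = 000 → c = 00000000, weight = 0.
  m = 100 → c = 11010101, weight = 5.
  m = 010 → c = 01011001, weight = 4.
  m = 110 → c = 10001100, weight = 3.
  m = 001 → c = 01110000, weight = 3.
  m = 101 → c = 10100101, weight = 4.
  m = 011 → c = 00101001, weight = 3.
  m = 111 → c = 11111100, weight = 6.
Tally weights:
  weight 0: 1 codewords.
  weight 3: 3 codewords.
  weight 4: 2 codewords.
  weight 5: 1 codewords.
  weight 6: 1 codewords.
Minimum distance d = smallest w > 0 with A_w > 0 = 3.
Sanity: Σ A_w = 8 = 2^3 = 8 ✓.


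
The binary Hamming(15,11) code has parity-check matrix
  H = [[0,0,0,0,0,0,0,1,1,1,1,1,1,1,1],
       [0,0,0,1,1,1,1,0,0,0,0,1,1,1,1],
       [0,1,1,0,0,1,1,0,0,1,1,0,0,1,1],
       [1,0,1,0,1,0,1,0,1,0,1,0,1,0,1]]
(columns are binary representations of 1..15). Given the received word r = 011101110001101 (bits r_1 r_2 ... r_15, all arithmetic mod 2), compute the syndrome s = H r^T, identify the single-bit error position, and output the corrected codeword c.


s = (0, 0, 1, 0)^T, error position = 2, corrected codeword c = 001101110001101

Compute s = H r^T mod 2 one row at a time:
  s_1 = 1 + 0 + 0 + 0 + 1 + 1 + 0 + 1 = 4 ≡ 0 (mod 2).
  s_2 = 1 + 0 + 1 + 1 + 1 + 1 + 0 + 1 = 6 ≡ 0 (mod 2).
  s_3 = 1 + 1 + 1 + 1 + 0 + 0 + 0 + 1 = 5 ≡ 1 (mod 2).
  s_4 = 0 + 1 + 0 + 1 + 0 + 0 + 1 + 1 = 4 ≡ 0 (mod 2).
s = (0, 0, 1, 0)^T — this equals column 2 of H (binary 0010), so error is at position 2.
Correct: flip bit 2 of r = 011101110001101 to get c = 001101110001101.
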